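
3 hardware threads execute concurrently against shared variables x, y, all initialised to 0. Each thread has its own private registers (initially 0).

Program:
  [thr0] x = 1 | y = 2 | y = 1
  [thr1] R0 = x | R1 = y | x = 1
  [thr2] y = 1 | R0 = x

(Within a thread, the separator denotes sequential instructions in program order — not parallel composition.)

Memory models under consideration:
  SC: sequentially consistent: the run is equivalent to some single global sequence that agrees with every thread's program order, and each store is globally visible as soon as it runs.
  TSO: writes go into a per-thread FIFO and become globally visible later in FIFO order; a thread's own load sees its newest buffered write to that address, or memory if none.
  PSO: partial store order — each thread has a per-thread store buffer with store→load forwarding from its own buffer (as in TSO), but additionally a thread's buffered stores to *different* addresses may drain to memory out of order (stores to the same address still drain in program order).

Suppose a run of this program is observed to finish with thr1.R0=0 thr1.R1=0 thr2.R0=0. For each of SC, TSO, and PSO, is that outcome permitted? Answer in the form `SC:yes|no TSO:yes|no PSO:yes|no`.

SC:yes TSO:yes PSO:yes

outcome vector order: (thr1.R0,thr1.R1,thr2.R0)
[SC] allowed = {0/0/0, 0/0/1, 0/1/0, 0/1/1, 0/2/0, 0/2/1, 1/0/1, 1/1/0, 1/1/1, 1/2/0, 1/2/1}
[TSO] allowed = {0/0/0, 0/0/1, 0/1/0, 0/1/1, 0/2/0, 0/2/1, 1/0/0, 1/0/1, 1/1/0, 1/1/1, 1/2/0, 1/2/1}
[PSO] allowed = {0/0/0, 0/0/1, 0/1/0, 0/1/1, 0/2/0, 0/2/1, 1/0/0, 1/0/1, 1/1/0, 1/1/1, 1/2/0, 1/2/1}
target 0/0/0 ∈ {SC,TSO,PSO}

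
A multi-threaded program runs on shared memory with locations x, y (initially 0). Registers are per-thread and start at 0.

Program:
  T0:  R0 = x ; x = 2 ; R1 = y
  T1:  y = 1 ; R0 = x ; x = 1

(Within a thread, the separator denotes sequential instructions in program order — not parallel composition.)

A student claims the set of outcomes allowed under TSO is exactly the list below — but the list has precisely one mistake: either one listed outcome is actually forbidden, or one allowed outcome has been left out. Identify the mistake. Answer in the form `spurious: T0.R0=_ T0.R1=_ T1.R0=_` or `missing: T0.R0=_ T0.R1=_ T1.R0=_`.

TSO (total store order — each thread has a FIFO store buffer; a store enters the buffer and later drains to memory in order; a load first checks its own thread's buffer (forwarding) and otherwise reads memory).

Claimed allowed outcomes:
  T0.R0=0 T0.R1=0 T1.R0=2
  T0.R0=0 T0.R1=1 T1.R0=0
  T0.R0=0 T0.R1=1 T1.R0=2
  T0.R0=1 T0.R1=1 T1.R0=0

outcome vector order: (T0.R0,T0.R1,T1.R0)
under TSO → 000, 002, 010, 012, 110
TSO∖claimed = {000}

missing: T0.R0=0 T0.R1=0 T1.R0=0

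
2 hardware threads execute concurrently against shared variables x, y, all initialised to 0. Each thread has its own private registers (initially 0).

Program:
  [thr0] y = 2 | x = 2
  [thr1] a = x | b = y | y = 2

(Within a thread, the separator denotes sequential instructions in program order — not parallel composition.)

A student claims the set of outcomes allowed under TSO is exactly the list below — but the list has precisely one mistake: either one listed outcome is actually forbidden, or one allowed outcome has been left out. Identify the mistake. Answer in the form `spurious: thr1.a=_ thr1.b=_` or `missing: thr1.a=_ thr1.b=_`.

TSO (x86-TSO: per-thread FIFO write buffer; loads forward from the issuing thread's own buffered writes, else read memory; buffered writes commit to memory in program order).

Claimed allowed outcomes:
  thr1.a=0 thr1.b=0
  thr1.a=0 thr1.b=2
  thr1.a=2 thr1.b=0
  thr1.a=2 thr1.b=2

outcome vector order: (thr1.a,thr1.b)
under TSO → 00, 02, 22
claimed∖TSO = {20}

spurious: thr1.a=2 thr1.b=0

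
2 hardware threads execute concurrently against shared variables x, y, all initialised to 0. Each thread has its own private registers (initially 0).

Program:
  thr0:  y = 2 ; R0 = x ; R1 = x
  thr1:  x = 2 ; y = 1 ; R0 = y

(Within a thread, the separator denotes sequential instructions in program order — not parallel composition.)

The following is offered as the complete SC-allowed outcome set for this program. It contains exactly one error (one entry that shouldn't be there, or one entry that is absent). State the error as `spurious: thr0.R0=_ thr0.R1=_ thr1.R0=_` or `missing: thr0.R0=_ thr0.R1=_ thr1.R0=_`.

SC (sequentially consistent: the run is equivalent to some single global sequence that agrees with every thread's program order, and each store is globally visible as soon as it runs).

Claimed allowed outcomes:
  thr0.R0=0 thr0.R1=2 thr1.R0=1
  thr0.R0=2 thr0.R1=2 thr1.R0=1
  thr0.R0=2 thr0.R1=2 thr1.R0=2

missing: thr0.R0=0 thr0.R1=0 thr1.R0=1

outcome vector order: (thr0.R0,thr0.R1,thr1.R0)
SC (4): 0/0/1, 0/2/1, 2/2/1, 2/2/2
SC∖claimed = {0/0/1}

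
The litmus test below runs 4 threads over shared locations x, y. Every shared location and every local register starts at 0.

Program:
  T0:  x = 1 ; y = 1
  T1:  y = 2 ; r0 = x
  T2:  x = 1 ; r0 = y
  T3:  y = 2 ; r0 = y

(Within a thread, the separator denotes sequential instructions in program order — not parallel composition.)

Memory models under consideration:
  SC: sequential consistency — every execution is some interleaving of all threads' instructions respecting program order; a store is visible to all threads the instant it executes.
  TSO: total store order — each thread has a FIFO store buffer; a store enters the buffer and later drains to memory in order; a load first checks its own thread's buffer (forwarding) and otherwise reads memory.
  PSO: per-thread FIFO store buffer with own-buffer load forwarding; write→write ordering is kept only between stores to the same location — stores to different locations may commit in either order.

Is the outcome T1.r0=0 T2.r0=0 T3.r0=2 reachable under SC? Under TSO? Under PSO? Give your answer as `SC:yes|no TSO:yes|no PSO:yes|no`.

outcome vector order: (T1.r0,T2.r0,T3.r0)
SC: 10 outcomes — {<0 1 1>; <0 1 2>; <0 2 1>; <0 2 2>; <1 0 1>; <1 0 2>; <1 1 1>; <1 1 2>; <1 2 1>; <1 2 2>}
TSO: 12 outcomes — {<0 0 1>; <0 0 2>; <0 1 1>; <0 1 2>; <0 2 1>; <0 2 2>; <1 0 1>; <1 0 2>; <1 1 1>; <1 1 2>; <1 2 1>; <1 2 2>}
PSO: 12 outcomes — {<0 0 1>; <0 0 2>; <0 1 1>; <0 1 2>; <0 2 1>; <0 2 2>; <1 0 1>; <1 0 2>; <1 1 1>; <1 1 2>; <1 2 1>; <1 2 2>}
target <0 0 2> ∈ {TSO,PSO}

SC:no TSO:yes PSO:yes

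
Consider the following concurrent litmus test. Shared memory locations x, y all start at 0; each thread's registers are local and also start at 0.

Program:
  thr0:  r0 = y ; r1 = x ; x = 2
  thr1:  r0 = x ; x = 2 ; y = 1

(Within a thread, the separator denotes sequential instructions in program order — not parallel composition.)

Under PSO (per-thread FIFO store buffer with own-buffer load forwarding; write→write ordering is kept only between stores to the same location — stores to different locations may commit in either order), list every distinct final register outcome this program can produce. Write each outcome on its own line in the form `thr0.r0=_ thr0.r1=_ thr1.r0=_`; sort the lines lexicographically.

thr0.r0=0 thr0.r1=0 thr1.r0=0
thr0.r0=0 thr0.r1=0 thr1.r0=2
thr0.r0=0 thr0.r1=2 thr1.r0=0
thr0.r0=1 thr0.r1=0 thr1.r0=0
thr0.r0=1 thr0.r1=2 thr1.r0=0

outcome vector order: (thr0.r0,thr0.r1,thr1.r0)
|PSO outcomes| = 5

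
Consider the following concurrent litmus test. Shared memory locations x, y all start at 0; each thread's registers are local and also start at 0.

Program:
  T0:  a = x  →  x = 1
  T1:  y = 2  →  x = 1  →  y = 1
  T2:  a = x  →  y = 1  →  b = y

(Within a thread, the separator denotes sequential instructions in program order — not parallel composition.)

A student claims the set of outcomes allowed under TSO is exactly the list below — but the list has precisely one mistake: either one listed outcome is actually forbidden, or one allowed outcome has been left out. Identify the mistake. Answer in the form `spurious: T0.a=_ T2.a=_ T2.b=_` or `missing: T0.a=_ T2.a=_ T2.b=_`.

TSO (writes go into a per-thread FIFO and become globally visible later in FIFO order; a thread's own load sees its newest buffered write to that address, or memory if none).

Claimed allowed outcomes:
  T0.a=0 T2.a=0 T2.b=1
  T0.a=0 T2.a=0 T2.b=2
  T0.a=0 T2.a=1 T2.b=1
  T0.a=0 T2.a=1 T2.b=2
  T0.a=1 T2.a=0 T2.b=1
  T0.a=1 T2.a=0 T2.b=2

missing: T0.a=1 T2.a=1 T2.b=1

outcome vector order: (T0.a,T2.a,T2.b)
TSO: 7 outcomes — {<0 0 1>; <0 0 2>; <0 1 1>; <0 1 2>; <1 0 1>; <1 0 2>; <1 1 1>}
TSO∖claimed = {<1 1 1>}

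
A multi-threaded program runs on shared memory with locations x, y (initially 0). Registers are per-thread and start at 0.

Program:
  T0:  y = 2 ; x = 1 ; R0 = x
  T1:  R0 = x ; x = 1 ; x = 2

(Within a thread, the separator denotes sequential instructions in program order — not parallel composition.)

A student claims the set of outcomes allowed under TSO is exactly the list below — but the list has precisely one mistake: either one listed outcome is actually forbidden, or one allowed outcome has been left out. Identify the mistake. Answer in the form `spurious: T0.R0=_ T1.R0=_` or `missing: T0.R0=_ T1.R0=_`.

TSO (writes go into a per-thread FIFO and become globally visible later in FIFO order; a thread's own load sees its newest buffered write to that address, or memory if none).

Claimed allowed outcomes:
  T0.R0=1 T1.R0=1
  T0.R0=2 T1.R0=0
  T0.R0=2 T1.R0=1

outcome vector order: (T0.R0,T1.R0)
[TSO] allowed = {10 11 20 21}
TSO∖claimed = {10}

missing: T0.R0=1 T1.R0=0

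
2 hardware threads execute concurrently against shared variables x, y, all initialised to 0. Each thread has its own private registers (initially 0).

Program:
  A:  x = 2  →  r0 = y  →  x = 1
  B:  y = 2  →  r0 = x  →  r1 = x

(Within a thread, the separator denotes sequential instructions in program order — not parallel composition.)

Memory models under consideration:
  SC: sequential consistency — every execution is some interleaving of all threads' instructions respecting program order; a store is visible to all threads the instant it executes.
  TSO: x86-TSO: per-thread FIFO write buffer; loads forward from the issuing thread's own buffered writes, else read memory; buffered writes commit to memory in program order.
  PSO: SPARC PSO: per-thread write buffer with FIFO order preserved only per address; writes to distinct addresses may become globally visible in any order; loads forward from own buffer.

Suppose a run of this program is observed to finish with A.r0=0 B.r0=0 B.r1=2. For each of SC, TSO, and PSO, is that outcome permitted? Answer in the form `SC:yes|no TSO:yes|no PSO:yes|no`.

outcome vector order: (A.r0,B.r0,B.r1)
under SC → <0 1 1>; <0 2 1>; <0 2 2>; <2 0 0>; <2 0 1>; <2 0 2>; <2 1 1>; <2 2 1>; <2 2 2>
under TSO → <0 0 0>; <0 0 1>; <0 0 2>; <0 1 1>; <0 2 1>; <0 2 2>; <2 0 0>; <2 0 1>; <2 0 2>; <2 1 1>; <2 2 1>; <2 2 2>
under PSO → <0 0 0>; <0 0 1>; <0 0 2>; <0 1 1>; <0 2 1>; <0 2 2>; <2 0 0>; <2 0 1>; <2 0 2>; <2 1 1>; <2 2 1>; <2 2 2>
target <0 0 2> ∈ {TSO,PSO}

SC:no TSO:yes PSO:yes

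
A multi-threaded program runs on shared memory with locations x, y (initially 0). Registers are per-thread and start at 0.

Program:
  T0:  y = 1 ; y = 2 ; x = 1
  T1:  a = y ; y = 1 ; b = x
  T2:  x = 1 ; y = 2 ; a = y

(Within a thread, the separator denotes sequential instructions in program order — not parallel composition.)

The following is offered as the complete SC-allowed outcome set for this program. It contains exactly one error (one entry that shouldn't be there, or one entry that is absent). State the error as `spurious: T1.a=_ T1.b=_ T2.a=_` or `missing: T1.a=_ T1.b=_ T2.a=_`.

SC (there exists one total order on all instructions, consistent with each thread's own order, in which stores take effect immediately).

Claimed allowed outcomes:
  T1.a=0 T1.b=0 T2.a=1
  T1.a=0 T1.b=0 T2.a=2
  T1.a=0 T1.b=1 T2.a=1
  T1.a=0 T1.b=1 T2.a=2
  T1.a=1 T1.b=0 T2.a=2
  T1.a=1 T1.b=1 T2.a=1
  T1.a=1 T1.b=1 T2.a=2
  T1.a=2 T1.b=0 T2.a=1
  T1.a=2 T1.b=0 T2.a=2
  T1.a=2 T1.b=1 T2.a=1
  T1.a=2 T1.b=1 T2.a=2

spurious: T1.a=2 T1.b=0 T2.a=1

outcome vector order: (T1.a,T1.b,T2.a)
[SC] allowed = {(0,0,1), (0,0,2), (0,1,1), (0,1,2), (1,0,2), (1,1,1), (1,1,2), (2,0,2), (2,1,1), (2,1,2)}
claimed∖SC = {(2,0,1)}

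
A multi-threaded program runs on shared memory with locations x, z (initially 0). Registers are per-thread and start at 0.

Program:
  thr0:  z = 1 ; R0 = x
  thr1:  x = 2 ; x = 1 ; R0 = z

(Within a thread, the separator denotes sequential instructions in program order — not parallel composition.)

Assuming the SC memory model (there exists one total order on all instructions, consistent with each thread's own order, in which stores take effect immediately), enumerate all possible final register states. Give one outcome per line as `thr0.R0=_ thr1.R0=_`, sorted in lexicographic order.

thr0.R0=0 thr1.R0=1
thr0.R0=1 thr1.R0=0
thr0.R0=1 thr1.R0=1
thr0.R0=2 thr1.R0=1

outcome vector order: (thr0.R0,thr1.R0)
|SC outcomes| = 4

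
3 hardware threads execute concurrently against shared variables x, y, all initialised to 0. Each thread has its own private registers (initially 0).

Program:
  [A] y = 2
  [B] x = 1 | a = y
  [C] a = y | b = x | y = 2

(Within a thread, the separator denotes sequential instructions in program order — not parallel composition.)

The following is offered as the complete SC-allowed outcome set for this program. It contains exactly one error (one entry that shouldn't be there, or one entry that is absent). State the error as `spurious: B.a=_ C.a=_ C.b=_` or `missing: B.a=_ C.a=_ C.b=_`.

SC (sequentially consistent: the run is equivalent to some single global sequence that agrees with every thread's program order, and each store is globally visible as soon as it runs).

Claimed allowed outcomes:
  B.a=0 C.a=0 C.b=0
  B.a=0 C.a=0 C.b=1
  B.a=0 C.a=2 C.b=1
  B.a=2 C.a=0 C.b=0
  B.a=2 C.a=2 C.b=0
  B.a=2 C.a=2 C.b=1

outcome vector order: (B.a,C.a,C.b)
SC (7): (0,0,0), (0,0,1), (0,2,1), (2,0,0), (2,0,1), (2,2,0), (2,2,1)
SC∖claimed = {(2,0,1)}

missing: B.a=2 C.a=0 C.b=1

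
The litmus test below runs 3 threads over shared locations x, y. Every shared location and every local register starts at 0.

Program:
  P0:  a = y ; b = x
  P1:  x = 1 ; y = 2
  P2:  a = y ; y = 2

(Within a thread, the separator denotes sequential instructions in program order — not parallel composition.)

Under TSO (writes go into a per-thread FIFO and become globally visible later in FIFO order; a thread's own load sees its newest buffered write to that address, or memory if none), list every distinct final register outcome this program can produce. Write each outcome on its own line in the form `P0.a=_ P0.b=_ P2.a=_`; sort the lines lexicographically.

P0.a=0 P0.b=0 P2.a=0
P0.a=0 P0.b=0 P2.a=2
P0.a=0 P0.b=1 P2.a=0
P0.a=0 P0.b=1 P2.a=2
P0.a=2 P0.b=0 P2.a=0
P0.a=2 P0.b=1 P2.a=0
P0.a=2 P0.b=1 P2.a=2

outcome vector order: (P0.a,P0.b,P2.a)
|TSO outcomes| = 7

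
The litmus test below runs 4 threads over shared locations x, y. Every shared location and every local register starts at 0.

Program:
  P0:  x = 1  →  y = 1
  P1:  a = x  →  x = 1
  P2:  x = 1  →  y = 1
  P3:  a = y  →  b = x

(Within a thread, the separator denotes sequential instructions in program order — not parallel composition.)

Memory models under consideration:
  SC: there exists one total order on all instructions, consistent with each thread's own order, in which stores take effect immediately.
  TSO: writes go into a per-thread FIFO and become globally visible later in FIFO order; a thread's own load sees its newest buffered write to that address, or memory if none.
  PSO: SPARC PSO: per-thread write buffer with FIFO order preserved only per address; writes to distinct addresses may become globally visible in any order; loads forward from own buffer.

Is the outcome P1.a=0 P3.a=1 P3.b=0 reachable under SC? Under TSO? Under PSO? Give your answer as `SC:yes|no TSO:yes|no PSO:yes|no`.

outcome vector order: (P1.a,P3.a,P3.b)
SC (6): (0,0,0); (0,0,1); (0,1,1); (1,0,0); (1,0,1); (1,1,1)
TSO (6): (0,0,0); (0,0,1); (0,1,1); (1,0,0); (1,0,1); (1,1,1)
PSO (8): (0,0,0); (0,0,1); (0,1,0); (0,1,1); (1,0,0); (1,0,1); (1,1,0); (1,1,1)
target (0,1,0) ∈ {PSO}

SC:no TSO:no PSO:yes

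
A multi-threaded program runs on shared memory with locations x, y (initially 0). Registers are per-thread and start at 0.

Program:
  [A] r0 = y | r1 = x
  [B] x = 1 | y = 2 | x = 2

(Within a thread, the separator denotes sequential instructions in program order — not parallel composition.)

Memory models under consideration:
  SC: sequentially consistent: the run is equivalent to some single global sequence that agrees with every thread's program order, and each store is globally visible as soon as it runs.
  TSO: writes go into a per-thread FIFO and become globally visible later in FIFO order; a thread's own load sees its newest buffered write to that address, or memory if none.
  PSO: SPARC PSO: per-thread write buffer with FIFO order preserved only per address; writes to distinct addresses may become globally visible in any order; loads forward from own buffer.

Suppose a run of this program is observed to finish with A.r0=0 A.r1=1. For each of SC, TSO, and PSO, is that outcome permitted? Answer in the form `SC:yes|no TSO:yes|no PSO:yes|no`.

outcome vector order: (A.r0,A.r1)
[SC] allowed = {0/0, 0/1, 0/2, 2/1, 2/2}
[TSO] allowed = {0/0, 0/1, 0/2, 2/1, 2/2}
[PSO] allowed = {0/0, 0/1, 0/2, 2/0, 2/1, 2/2}
target 0/1 ∈ {SC,TSO,PSO}

SC:yes TSO:yes PSO:yes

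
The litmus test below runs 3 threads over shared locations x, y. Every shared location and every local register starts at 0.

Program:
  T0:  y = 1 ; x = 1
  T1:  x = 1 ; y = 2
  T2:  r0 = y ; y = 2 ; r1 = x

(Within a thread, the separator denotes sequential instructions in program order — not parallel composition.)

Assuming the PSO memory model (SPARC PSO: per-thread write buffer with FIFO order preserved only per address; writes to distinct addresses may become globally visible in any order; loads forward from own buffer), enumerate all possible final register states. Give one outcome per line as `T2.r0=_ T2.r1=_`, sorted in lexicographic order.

outcome vector order: (T2.r0,T2.r1)
|PSO outcomes| = 6

T2.r0=0 T2.r1=0
T2.r0=0 T2.r1=1
T2.r0=1 T2.r1=0
T2.r0=1 T2.r1=1
T2.r0=2 T2.r1=0
T2.r0=2 T2.r1=1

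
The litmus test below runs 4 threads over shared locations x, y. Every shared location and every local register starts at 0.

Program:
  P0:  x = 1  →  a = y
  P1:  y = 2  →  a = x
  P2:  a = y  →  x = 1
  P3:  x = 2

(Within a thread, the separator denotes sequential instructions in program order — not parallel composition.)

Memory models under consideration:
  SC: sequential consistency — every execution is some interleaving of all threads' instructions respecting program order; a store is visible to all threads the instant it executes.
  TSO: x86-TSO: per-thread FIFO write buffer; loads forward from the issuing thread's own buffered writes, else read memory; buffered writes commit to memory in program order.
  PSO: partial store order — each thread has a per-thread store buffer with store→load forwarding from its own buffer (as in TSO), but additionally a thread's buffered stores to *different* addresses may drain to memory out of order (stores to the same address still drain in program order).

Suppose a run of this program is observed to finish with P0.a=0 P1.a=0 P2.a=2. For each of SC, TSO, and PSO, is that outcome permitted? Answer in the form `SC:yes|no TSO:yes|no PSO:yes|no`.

SC:no TSO:yes PSO:yes

outcome vector order: (P0.a,P1.a,P2.a)
SC (10): 010, 012, 020, 022, 200, 202, 210, 212, 220, 222
TSO (12): 000, 002, 010, 012, 020, 022, 200, 202, 210, 212, 220, 222
PSO (12): 000, 002, 010, 012, 020, 022, 200, 202, 210, 212, 220, 222
target 002 ∈ {TSO,PSO}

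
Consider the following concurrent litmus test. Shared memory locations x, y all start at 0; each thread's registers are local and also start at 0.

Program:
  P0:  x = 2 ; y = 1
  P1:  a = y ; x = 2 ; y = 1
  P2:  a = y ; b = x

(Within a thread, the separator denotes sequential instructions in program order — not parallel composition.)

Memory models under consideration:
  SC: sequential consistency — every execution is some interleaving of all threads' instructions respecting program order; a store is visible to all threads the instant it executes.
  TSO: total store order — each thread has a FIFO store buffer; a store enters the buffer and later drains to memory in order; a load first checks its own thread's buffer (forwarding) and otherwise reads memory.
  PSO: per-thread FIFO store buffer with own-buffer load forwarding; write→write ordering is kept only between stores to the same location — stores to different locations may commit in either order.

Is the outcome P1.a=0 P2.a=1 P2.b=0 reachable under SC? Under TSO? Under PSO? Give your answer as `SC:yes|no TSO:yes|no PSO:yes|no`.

SC:no TSO:no PSO:yes

outcome vector order: (P1.a,P2.a,P2.b)
SC (6): <0 0 0> <0 0 2> <0 1 2> <1 0 0> <1 0 2> <1 1 2>
TSO (6): <0 0 0> <0 0 2> <0 1 2> <1 0 0> <1 0 2> <1 1 2>
PSO (8): <0 0 0> <0 0 2> <0 1 0> <0 1 2> <1 0 0> <1 0 2> <1 1 0> <1 1 2>
target <0 1 0> ∈ {PSO}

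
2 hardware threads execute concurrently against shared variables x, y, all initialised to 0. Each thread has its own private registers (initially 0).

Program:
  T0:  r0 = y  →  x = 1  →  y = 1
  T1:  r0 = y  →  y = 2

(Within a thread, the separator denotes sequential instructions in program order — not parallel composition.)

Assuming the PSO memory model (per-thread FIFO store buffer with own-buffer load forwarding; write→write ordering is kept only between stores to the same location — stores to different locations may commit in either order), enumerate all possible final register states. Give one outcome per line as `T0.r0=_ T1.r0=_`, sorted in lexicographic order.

T0.r0=0 T1.r0=0
T0.r0=0 T1.r0=1
T0.r0=2 T1.r0=0

outcome vector order: (T0.r0,T1.r0)
|PSO outcomes| = 3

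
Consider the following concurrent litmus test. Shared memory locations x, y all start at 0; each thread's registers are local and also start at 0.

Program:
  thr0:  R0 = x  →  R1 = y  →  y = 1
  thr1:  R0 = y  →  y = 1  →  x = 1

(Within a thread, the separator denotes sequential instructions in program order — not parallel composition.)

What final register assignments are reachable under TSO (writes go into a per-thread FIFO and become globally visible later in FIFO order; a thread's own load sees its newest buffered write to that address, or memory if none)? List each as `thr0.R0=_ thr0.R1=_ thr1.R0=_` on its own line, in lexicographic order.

outcome vector order: (thr0.R0,thr0.R1,thr1.R0)
|TSO outcomes| = 4

thr0.R0=0 thr0.R1=0 thr1.R0=0
thr0.R0=0 thr0.R1=0 thr1.R0=1
thr0.R0=0 thr0.R1=1 thr1.R0=0
thr0.R0=1 thr0.R1=1 thr1.R0=0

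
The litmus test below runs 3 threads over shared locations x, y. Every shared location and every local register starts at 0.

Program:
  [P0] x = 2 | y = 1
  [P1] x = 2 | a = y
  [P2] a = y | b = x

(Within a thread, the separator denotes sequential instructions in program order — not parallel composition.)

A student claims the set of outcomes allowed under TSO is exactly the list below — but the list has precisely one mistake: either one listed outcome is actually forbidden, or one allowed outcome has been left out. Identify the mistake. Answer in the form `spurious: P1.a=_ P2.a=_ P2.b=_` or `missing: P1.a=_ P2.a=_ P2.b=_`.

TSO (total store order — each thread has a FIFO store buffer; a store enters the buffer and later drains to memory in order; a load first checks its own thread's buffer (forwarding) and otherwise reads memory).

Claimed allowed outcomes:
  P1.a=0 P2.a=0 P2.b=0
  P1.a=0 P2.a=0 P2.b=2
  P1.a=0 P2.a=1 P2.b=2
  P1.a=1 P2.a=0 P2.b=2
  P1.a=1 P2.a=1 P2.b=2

missing: P1.a=1 P2.a=0 P2.b=0

outcome vector order: (P1.a,P2.a,P2.b)
TSO: 6 outcomes — {(0,0,0), (0,0,2), (0,1,2), (1,0,0), (1,0,2), (1,1,2)}
TSO∖claimed = {(1,0,0)}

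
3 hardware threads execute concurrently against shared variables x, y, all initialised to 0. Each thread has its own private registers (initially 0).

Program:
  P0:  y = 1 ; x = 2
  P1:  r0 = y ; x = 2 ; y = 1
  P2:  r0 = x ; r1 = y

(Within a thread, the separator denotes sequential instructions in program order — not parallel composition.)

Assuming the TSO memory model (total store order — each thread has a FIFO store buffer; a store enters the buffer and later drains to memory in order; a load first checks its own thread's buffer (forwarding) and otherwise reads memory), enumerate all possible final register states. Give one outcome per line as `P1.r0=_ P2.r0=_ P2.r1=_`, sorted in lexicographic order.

outcome vector order: (P1.r0,P2.r0,P2.r1)
|TSO outcomes| = 7

P1.r0=0 P2.r0=0 P2.r1=0
P1.r0=0 P2.r0=0 P2.r1=1
P1.r0=0 P2.r0=2 P2.r1=0
P1.r0=0 P2.r0=2 P2.r1=1
P1.r0=1 P2.r0=0 P2.r1=0
P1.r0=1 P2.r0=0 P2.r1=1
P1.r0=1 P2.r0=2 P2.r1=1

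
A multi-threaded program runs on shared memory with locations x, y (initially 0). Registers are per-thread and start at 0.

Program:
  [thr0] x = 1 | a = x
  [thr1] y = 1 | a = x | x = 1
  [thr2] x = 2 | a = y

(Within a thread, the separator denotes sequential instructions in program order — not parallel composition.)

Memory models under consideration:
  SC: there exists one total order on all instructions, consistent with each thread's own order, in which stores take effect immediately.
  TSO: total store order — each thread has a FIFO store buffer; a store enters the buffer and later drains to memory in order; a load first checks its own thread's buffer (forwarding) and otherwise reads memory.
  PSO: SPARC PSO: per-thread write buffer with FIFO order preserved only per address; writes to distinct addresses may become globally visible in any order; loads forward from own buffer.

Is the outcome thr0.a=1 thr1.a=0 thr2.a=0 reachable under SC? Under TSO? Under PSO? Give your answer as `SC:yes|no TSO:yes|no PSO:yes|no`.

SC:no TSO:yes PSO:yes

outcome vector order: (thr0.a,thr1.a,thr2.a)
SC (9): 1/0/1, 1/1/0, 1/1/1, 1/2/0, 1/2/1, 2/0/1, 2/1/1, 2/2/0, 2/2/1
TSO (12): 1/0/0, 1/0/1, 1/1/0, 1/1/1, 1/2/0, 1/2/1, 2/0/0, 2/0/1, 2/1/0, 2/1/1, 2/2/0, 2/2/1
PSO (12): 1/0/0, 1/0/1, 1/1/0, 1/1/1, 1/2/0, 1/2/1, 2/0/0, 2/0/1, 2/1/0, 2/1/1, 2/2/0, 2/2/1
target 1/0/0 ∈ {TSO,PSO}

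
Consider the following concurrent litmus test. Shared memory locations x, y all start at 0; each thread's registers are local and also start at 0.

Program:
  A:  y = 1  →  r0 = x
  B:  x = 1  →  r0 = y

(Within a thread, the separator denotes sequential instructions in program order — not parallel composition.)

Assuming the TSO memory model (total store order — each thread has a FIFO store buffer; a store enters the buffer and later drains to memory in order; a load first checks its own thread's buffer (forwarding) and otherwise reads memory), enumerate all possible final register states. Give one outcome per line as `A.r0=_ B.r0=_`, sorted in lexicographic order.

outcome vector order: (A.r0,B.r0)
|TSO outcomes| = 4

A.r0=0 B.r0=0
A.r0=0 B.r0=1
A.r0=1 B.r0=0
A.r0=1 B.r0=1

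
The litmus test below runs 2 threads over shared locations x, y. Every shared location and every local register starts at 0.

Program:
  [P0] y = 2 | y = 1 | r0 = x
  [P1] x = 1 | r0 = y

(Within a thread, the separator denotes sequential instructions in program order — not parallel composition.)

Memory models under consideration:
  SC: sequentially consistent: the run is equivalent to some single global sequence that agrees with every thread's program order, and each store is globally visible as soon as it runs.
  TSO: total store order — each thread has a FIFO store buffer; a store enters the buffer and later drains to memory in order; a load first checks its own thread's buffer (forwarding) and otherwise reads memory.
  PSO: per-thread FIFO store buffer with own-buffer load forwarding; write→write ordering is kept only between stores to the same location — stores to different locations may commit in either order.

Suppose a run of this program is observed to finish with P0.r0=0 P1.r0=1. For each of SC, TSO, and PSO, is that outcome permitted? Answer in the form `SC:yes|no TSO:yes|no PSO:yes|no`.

SC:yes TSO:yes PSO:yes

outcome vector order: (P0.r0,P1.r0)
[SC] allowed = {<0 1>, <1 0>, <1 1>, <1 2>}
[TSO] allowed = {<0 0>, <0 1>, <0 2>, <1 0>, <1 1>, <1 2>}
[PSO] allowed = {<0 0>, <0 1>, <0 2>, <1 0>, <1 1>, <1 2>}
target <0 1> ∈ {SC,TSO,PSO}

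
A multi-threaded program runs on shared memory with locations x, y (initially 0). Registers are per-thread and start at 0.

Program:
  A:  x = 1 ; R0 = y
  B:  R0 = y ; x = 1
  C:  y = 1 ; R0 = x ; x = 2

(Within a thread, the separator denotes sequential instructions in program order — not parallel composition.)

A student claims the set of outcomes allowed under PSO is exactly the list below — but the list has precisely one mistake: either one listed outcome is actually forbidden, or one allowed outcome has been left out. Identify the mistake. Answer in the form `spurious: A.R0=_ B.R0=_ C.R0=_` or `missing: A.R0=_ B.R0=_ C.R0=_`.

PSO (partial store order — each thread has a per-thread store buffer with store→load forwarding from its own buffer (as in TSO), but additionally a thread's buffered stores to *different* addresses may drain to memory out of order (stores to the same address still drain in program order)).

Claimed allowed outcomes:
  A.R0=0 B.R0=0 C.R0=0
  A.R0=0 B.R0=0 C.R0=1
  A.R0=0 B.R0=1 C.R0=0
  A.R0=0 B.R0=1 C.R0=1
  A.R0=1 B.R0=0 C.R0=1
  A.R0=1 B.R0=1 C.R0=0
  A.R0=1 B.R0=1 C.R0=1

outcome vector order: (A.R0,B.R0,C.R0)
PSO (8): (0,0,0), (0,0,1), (0,1,0), (0,1,1), (1,0,0), (1,0,1), (1,1,0), (1,1,1)
PSO∖claimed = {(1,0,0)}

missing: A.R0=1 B.R0=0 C.R0=0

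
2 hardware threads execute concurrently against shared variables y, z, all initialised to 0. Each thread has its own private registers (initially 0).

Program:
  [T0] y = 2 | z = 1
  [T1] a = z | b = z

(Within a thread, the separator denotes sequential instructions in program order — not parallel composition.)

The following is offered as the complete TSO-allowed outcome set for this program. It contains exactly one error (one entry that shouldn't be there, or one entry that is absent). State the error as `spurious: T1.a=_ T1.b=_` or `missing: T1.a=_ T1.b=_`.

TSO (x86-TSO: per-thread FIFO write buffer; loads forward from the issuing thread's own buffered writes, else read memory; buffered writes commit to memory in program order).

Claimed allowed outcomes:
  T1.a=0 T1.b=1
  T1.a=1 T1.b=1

outcome vector order: (T1.a,T1.b)
TSO: 3 outcomes — {<0 0>, <0 1>, <1 1>}
TSO∖claimed = {<0 0>}

missing: T1.a=0 T1.b=0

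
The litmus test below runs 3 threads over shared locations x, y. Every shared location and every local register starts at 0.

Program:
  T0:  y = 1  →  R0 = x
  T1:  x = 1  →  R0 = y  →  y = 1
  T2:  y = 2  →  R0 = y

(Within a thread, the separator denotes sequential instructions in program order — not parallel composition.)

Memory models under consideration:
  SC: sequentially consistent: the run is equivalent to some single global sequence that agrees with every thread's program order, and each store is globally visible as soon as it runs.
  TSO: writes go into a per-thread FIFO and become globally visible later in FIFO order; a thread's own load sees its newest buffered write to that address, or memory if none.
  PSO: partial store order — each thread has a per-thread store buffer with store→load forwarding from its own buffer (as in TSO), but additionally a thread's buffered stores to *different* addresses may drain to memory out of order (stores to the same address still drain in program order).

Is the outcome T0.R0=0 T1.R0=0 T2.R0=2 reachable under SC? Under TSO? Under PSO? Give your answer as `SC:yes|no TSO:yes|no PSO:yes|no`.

outcome vector order: (T0.R0,T1.R0,T2.R0)
SC (10): 011, 012, 021, 022, 101, 102, 111, 112, 121, 122
TSO (12): 001, 002, 011, 012, 021, 022, 101, 102, 111, 112, 121, 122
PSO (12): 001, 002, 011, 012, 021, 022, 101, 102, 111, 112, 121, 122
target 002 ∈ {TSO,PSO}

SC:no TSO:yes PSO:yes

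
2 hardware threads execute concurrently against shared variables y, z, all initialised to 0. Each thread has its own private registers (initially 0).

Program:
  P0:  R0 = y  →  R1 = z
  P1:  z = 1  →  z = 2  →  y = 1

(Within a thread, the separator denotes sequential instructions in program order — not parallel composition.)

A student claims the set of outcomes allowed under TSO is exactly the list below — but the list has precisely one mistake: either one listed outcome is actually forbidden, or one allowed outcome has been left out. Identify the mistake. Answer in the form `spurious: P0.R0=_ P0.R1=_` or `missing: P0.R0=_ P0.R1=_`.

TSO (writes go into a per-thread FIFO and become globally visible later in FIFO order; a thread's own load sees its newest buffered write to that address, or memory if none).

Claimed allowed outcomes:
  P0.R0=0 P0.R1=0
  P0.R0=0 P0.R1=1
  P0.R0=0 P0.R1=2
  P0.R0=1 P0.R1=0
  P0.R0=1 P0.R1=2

spurious: P0.R0=1 P0.R1=0

outcome vector order: (P0.R0,P0.R1)
TSO (4): 00; 01; 02; 12
claimed∖TSO = {10}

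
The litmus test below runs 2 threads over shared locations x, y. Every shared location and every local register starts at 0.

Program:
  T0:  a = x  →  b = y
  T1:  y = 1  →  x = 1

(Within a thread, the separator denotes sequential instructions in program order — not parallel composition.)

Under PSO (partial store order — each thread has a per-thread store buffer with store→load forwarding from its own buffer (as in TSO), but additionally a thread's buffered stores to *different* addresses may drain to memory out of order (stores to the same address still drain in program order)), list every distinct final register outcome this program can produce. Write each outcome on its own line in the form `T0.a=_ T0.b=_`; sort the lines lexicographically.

T0.a=0 T0.b=0
T0.a=0 T0.b=1
T0.a=1 T0.b=0
T0.a=1 T0.b=1

outcome vector order: (T0.a,T0.b)
|PSO outcomes| = 4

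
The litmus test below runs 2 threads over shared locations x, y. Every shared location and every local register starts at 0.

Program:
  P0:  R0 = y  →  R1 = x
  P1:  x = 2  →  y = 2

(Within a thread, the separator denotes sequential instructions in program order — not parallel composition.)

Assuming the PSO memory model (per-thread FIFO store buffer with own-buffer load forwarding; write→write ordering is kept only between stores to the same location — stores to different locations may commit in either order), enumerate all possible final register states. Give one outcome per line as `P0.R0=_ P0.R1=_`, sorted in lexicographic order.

outcome vector order: (P0.R0,P0.R1)
|PSO outcomes| = 4

P0.R0=0 P0.R1=0
P0.R0=0 P0.R1=2
P0.R0=2 P0.R1=0
P0.R0=2 P0.R1=2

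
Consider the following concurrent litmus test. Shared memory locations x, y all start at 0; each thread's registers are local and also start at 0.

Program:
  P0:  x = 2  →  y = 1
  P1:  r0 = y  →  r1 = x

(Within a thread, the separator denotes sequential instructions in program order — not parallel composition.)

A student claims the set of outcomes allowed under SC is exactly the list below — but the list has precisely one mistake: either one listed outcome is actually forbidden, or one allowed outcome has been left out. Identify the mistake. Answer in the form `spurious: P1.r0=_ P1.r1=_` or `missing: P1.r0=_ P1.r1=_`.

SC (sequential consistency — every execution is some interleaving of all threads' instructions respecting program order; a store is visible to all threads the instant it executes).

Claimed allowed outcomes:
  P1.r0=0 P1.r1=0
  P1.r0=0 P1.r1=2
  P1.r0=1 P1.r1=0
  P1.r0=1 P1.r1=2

spurious: P1.r0=1 P1.r1=0

outcome vector order: (P1.r0,P1.r1)
SC: 3 outcomes — {00; 02; 12}
claimed∖SC = {10}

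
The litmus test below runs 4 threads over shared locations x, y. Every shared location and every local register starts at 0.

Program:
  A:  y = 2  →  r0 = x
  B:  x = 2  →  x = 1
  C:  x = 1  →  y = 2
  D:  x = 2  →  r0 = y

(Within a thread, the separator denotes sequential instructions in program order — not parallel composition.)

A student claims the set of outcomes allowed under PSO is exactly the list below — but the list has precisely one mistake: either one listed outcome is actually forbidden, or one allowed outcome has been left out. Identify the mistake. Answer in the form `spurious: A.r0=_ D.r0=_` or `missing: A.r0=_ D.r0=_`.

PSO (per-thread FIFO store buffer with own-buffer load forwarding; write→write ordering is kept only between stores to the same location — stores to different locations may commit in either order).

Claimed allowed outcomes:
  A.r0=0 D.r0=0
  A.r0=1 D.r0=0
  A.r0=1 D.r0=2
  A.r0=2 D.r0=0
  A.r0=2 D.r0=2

outcome vector order: (A.r0,D.r0)
[PSO] allowed = {0/0; 0/2; 1/0; 1/2; 2/0; 2/2}
PSO∖claimed = {0/2}

missing: A.r0=0 D.r0=2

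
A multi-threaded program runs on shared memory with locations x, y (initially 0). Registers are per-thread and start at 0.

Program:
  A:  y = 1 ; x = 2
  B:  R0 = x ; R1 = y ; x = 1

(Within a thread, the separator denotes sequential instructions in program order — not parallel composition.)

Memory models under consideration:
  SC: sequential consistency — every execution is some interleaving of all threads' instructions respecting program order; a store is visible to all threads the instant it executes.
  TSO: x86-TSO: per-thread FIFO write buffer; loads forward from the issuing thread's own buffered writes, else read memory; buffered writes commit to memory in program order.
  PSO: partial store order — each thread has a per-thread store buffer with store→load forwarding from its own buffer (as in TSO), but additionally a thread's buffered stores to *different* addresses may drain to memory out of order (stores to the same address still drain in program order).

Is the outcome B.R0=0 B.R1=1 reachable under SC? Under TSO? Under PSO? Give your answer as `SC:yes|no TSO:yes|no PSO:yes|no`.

outcome vector order: (B.R0,B.R1)
under SC → <0 0>; <0 1>; <2 1>
under TSO → <0 0>; <0 1>; <2 1>
under PSO → <0 0>; <0 1>; <2 0>; <2 1>
target <0 1> ∈ {SC,TSO,PSO}

SC:yes TSO:yes PSO:yes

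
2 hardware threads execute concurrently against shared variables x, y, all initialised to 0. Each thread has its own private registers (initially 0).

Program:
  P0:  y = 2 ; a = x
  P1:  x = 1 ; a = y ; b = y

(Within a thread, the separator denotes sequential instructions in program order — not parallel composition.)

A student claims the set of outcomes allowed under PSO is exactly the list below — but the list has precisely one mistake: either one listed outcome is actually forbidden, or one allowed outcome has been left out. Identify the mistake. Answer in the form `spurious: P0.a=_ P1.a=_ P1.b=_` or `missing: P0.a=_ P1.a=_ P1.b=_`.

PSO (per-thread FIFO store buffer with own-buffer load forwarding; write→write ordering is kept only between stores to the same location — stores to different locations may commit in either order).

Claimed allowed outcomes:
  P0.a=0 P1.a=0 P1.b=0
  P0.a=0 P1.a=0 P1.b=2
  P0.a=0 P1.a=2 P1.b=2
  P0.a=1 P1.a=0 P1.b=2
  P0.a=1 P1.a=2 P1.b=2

missing: P0.a=1 P1.a=0 P1.b=0

outcome vector order: (P0.a,P1.a,P1.b)
under PSO → 000, 002, 022, 100, 102, 122
PSO∖claimed = {100}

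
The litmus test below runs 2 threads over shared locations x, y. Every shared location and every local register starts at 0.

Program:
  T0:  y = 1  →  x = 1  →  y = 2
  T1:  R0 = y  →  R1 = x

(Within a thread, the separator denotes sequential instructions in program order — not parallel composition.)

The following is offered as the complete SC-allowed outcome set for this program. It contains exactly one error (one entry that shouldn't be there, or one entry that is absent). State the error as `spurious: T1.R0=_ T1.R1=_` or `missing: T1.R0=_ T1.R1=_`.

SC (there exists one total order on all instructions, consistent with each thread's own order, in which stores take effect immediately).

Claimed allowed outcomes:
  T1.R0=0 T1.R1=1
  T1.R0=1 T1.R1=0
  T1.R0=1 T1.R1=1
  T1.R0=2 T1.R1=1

outcome vector order: (T1.R0,T1.R1)
SC (5): (0,0); (0,1); (1,0); (1,1); (2,1)
SC∖claimed = {(0,0)}

missing: T1.R0=0 T1.R1=0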